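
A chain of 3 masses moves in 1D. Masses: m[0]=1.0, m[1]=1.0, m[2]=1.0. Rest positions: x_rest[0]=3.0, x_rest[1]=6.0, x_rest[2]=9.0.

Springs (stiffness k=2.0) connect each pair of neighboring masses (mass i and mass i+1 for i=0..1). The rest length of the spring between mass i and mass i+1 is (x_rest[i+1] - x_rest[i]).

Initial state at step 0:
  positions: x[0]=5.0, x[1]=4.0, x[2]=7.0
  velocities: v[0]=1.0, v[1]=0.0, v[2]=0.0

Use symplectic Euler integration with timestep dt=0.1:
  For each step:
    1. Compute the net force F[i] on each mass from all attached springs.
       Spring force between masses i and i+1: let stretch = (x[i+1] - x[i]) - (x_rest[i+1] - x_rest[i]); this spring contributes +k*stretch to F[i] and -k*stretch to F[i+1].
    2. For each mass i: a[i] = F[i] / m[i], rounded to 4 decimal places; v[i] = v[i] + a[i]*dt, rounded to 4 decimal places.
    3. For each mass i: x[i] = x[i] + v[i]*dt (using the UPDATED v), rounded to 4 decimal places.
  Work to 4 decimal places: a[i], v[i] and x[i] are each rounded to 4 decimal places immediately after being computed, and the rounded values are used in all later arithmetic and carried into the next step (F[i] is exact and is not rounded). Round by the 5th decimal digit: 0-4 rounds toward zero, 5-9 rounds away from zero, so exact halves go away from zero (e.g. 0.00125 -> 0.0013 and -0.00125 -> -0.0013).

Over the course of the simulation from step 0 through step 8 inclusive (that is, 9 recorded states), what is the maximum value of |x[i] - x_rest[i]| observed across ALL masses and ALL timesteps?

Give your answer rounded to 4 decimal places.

Step 0: x=[5.0000 4.0000 7.0000] v=[1.0000 0.0000 0.0000]
Step 1: x=[5.0200 4.0800 7.0000] v=[0.2000 0.8000 0.0000]
Step 2: x=[4.9612 4.2372 7.0016] v=[-0.5880 1.5720 0.0160]
Step 3: x=[4.8279 4.4642 7.0079] v=[-1.3328 2.2697 0.0631]
Step 4: x=[4.6274 4.7493 7.0233] v=[-2.0055 2.8512 0.1544]
Step 5: x=[4.3693 5.0775 7.0533] v=[-2.5811 3.2816 0.2996]
Step 6: x=[4.0654 5.4310 7.1037] v=[-3.0395 3.5351 0.5044]
Step 7: x=[3.7288 5.7907 7.1807] v=[-3.3664 3.5965 0.7699]
Step 8: x=[3.3734 6.1369 7.2899] v=[-3.5540 3.4621 1.0919]
Max displacement = 2.0200

Answer: 2.0200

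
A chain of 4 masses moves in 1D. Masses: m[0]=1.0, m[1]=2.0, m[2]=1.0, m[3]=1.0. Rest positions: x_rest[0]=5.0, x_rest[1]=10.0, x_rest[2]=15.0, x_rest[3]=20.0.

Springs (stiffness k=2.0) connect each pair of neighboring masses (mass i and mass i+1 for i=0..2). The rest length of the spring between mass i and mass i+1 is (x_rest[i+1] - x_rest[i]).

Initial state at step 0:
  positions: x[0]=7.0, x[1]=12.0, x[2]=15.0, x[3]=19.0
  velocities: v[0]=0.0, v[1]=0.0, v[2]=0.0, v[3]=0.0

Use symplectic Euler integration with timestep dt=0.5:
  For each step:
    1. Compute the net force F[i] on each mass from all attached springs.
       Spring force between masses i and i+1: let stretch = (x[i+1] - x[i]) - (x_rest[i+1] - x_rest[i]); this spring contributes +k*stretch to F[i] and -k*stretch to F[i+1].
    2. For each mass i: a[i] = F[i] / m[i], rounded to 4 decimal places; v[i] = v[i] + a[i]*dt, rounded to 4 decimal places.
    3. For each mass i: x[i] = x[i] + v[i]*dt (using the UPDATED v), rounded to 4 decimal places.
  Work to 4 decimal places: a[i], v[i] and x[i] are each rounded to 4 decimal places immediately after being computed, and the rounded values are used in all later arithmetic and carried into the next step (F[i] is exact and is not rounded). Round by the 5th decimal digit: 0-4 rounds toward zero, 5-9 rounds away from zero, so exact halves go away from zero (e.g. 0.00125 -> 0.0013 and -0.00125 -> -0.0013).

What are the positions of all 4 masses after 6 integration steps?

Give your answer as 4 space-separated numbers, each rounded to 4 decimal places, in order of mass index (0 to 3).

Answer: 4.1055 10.5744 17.1368 22.6094

Derivation:
Step 0: x=[7.0000 12.0000 15.0000 19.0000] v=[0.0000 0.0000 0.0000 0.0000]
Step 1: x=[7.0000 11.5000 15.5000 19.5000] v=[0.0000 -1.0000 1.0000 1.0000]
Step 2: x=[6.7500 10.8750 16.0000 20.5000] v=[-0.5000 -1.2500 1.0000 2.0000]
Step 3: x=[6.0625 10.5000 16.1875 21.7500] v=[-1.3750 -0.7500 0.3750 2.5000]
Step 4: x=[5.0938 10.4375 16.3125 22.7188] v=[-1.9375 -0.1250 0.2500 1.9375]
Step 5: x=[4.2969 10.5079 16.7032 22.9844] v=[-1.5938 0.1407 0.7813 0.5312]
Step 6: x=[4.1055 10.5744 17.1368 22.6094] v=[-0.3828 0.1329 0.8672 -0.7500]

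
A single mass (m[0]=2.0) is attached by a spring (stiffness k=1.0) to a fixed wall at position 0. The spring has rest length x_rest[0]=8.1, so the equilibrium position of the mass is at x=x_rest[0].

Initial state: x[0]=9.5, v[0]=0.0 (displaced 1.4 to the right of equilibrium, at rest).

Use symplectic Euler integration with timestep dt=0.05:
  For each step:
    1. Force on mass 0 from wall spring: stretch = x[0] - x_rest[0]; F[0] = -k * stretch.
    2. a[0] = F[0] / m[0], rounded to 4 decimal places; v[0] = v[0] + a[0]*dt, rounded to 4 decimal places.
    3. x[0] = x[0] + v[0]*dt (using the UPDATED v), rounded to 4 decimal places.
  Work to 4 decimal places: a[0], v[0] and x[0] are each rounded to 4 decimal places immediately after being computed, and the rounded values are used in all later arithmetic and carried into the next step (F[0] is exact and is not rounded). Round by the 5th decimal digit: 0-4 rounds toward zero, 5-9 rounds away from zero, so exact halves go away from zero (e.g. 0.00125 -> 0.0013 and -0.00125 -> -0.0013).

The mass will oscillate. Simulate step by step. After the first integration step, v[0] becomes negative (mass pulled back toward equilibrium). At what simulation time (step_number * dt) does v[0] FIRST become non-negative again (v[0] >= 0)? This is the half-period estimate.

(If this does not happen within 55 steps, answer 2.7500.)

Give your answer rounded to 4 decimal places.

Step 0: x=[9.5000] v=[0.0000]
Step 1: x=[9.4983] v=[-0.0350]
Step 2: x=[9.4948] v=[-0.0700]
Step 3: x=[9.4896] v=[-0.1049]
Step 4: x=[9.4826] v=[-0.1396]
Step 5: x=[9.4739] v=[-0.1742]
Step 6: x=[9.4635] v=[-0.2086]
Step 7: x=[9.4514] v=[-0.2427]
Step 8: x=[9.4376] v=[-0.2765]
Step 9: x=[9.4221] v=[-0.3099]
Step 10: x=[9.4050] v=[-0.3430]
Step 11: x=[9.3862] v=[-0.3756]
Step 12: x=[9.3658] v=[-0.4078]
Step 13: x=[9.3438] v=[-0.4394]
Step 14: x=[9.3203] v=[-0.4705]
Step 15: x=[9.2953] v=[-0.5010]
Step 16: x=[9.2688] v=[-0.5309]
Step 17: x=[9.2408] v=[-0.5601]
Step 18: x=[9.2114] v=[-0.5886]
Step 19: x=[9.1806] v=[-0.6164]
Step 20: x=[9.1484] v=[-0.6434]
Step 21: x=[9.1149] v=[-0.6696]
Step 22: x=[9.0802] v=[-0.6950]
Step 23: x=[9.0442] v=[-0.7195]
Step 24: x=[9.0070] v=[-0.7431]
Step 25: x=[8.9687] v=[-0.7658]
Step 26: x=[8.9293] v=[-0.7875]
Step 27: x=[8.8889] v=[-0.8082]
Step 28: x=[8.8475] v=[-0.8279]
Step 29: x=[8.8052] v=[-0.8466]
Step 30: x=[8.7620] v=[-0.8642]
Step 31: x=[8.7180] v=[-0.8808]
Step 32: x=[8.6732] v=[-0.8963]
Step 33: x=[8.6277] v=[-0.9106]
Step 34: x=[8.5815] v=[-0.9238]
Step 35: x=[8.5347] v=[-0.9358]
Step 36: x=[8.4874] v=[-0.9467]
Step 37: x=[8.4396] v=[-0.9564]
Step 38: x=[8.3914] v=[-0.9649]
Step 39: x=[8.3428] v=[-0.9722]
Step 40: x=[8.2939] v=[-0.9783]
Step 41: x=[8.2447] v=[-0.9832]
Step 42: x=[8.1954] v=[-0.9868]
Step 43: x=[8.1459] v=[-0.9892]
Step 44: x=[8.0964] v=[-0.9904]
Step 45: x=[8.0469] v=[-0.9903]
Step 46: x=[7.9975] v=[-0.9890]
Step 47: x=[7.9482] v=[-0.9864]
Step 48: x=[7.8991] v=[-0.9826]
Step 49: x=[7.8502] v=[-0.9776]
Step 50: x=[7.8016] v=[-0.9714]
Step 51: x=[7.7534] v=[-0.9639]
Step 52: x=[7.7056] v=[-0.9552]
Step 53: x=[7.6583] v=[-0.9453]
Step 54: x=[7.6116] v=[-0.9343]
Step 55: x=[7.5655] v=[-0.9221]
v[0] did not become non-negative within 55 steps; using fallback time=2.7500

Answer: 2.7500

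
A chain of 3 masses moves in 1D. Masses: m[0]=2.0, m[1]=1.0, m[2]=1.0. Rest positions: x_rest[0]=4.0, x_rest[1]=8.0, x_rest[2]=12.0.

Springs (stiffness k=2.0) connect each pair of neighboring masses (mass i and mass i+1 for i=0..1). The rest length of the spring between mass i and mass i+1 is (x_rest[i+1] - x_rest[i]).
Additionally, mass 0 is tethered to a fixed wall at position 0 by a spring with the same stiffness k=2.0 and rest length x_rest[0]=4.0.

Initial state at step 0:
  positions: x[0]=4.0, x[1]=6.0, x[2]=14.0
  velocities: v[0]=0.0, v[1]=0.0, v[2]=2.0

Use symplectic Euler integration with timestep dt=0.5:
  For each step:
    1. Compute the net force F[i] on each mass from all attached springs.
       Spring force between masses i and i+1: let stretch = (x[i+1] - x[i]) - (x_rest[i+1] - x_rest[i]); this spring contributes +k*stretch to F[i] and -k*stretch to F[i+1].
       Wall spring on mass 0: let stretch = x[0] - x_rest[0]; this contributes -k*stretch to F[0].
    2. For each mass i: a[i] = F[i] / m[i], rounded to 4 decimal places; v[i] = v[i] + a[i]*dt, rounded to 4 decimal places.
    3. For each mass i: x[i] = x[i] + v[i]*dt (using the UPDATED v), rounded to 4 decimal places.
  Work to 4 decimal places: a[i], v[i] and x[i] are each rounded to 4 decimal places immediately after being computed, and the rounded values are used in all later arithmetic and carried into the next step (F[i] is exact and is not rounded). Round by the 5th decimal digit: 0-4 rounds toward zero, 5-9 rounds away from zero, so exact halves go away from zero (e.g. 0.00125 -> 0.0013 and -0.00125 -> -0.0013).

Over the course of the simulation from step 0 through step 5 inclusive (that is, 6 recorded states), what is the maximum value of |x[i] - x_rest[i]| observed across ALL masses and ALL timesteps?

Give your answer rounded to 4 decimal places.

Answer: 3.2500

Derivation:
Step 0: x=[4.0000 6.0000 14.0000] v=[0.0000 0.0000 2.0000]
Step 1: x=[3.5000 9.0000 13.0000] v=[-1.0000 6.0000 -2.0000]
Step 2: x=[3.5000 11.2500 12.0000] v=[0.0000 4.5000 -2.0000]
Step 3: x=[4.5625 10.0000 12.6250] v=[2.1250 -2.5000 1.2500]
Step 4: x=[5.8438 7.3438 13.9375] v=[2.5625 -5.3125 2.6250]
Step 5: x=[6.0391 7.2344 13.9532] v=[0.3906 -0.2188 0.0313]
Max displacement = 3.2500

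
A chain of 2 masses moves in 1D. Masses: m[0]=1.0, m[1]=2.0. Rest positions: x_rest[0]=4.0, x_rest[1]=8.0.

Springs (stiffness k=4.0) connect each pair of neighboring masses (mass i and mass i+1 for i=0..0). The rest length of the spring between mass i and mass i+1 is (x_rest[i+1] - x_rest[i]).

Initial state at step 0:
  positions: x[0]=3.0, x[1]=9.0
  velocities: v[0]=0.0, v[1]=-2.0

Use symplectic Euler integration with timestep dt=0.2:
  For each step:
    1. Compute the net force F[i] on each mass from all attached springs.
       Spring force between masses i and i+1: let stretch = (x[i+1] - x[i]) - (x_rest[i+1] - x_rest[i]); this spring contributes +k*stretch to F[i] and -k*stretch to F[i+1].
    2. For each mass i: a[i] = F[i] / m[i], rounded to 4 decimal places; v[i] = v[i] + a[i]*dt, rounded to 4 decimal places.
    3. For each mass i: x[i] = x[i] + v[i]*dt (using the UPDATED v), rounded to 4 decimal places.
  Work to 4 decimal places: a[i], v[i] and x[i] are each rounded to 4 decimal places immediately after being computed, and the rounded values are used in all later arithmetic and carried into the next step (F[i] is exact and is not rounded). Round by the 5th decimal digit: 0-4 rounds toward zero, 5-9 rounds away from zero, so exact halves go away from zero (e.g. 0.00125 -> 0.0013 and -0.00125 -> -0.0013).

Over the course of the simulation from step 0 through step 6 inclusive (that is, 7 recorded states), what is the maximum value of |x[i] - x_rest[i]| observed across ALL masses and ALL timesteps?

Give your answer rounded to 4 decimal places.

Step 0: x=[3.0000 9.0000] v=[0.0000 -2.0000]
Step 1: x=[3.3200 8.4400] v=[1.6000 -2.8000]
Step 2: x=[3.8192 7.7904] v=[2.4960 -3.2480]
Step 3: x=[4.3138 7.1431] v=[2.4730 -3.2365]
Step 4: x=[4.6211 6.5895] v=[1.5364 -2.7682]
Step 5: x=[4.6033 6.1984] v=[-0.0889 -1.9556]
Step 6: x=[4.2007 5.9997] v=[-2.0128 -0.9936]
Max displacement = 2.0003

Answer: 2.0003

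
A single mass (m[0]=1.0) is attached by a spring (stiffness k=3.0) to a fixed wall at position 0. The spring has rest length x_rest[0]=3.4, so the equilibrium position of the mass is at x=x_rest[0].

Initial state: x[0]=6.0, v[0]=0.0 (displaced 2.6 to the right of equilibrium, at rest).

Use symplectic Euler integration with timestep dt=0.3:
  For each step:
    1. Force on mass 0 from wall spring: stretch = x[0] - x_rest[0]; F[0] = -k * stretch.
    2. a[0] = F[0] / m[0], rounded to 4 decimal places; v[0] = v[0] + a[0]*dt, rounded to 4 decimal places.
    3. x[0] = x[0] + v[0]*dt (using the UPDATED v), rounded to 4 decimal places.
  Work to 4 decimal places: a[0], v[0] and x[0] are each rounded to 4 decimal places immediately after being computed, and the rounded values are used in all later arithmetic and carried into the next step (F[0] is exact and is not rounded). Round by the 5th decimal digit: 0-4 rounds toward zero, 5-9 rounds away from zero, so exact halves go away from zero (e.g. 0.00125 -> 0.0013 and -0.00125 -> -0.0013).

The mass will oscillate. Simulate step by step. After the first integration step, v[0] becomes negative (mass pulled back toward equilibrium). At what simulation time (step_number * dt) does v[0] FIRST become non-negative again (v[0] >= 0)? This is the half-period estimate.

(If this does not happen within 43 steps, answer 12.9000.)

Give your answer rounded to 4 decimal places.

Answer: 1.8000

Derivation:
Step 0: x=[6.0000] v=[0.0000]
Step 1: x=[5.2980] v=[-2.3400]
Step 2: x=[4.0835] v=[-4.0482]
Step 3: x=[2.6845] v=[-4.6634]
Step 4: x=[1.4787] v=[-4.0195]
Step 5: x=[0.7916] v=[-2.2903]
Step 6: x=[0.8088] v=[0.0573]
First v>=0 after going negative at step 6, time=1.8000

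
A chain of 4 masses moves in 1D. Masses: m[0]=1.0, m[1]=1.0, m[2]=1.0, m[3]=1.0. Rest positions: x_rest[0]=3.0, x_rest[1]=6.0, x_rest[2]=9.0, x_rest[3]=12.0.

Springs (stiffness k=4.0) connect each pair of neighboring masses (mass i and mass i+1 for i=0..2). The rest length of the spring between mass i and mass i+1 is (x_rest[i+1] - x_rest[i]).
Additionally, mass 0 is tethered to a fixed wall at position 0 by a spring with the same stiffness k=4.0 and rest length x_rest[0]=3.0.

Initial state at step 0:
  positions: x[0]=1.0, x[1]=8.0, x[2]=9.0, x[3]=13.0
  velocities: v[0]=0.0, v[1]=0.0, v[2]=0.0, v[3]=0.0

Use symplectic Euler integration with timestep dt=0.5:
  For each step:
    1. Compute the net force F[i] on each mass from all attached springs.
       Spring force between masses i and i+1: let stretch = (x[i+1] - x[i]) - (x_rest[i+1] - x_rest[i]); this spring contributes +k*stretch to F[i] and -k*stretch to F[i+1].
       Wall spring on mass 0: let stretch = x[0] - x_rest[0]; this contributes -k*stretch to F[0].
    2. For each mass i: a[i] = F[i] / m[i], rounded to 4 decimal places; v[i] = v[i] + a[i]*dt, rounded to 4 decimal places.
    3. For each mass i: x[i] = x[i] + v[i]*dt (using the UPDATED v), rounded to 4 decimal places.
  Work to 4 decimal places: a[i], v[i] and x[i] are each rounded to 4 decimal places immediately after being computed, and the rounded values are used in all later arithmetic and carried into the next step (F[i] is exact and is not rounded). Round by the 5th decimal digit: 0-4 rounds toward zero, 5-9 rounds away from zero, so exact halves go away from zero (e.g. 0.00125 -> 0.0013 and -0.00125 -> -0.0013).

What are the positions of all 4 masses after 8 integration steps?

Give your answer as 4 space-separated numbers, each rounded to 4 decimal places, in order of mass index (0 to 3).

Step 0: x=[1.0000 8.0000 9.0000 13.0000] v=[0.0000 0.0000 0.0000 0.0000]
Step 1: x=[7.0000 2.0000 12.0000 12.0000] v=[12.0000 -12.0000 6.0000 -2.0000]
Step 2: x=[1.0000 11.0000 5.0000 14.0000] v=[-12.0000 18.0000 -14.0000 4.0000]
Step 3: x=[4.0000 4.0000 13.0000 10.0000] v=[6.0000 -14.0000 16.0000 -8.0000]
Step 4: x=[3.0000 6.0000 9.0000 12.0000] v=[-2.0000 4.0000 -8.0000 4.0000]
Step 5: x=[2.0000 8.0000 5.0000 14.0000] v=[-2.0000 4.0000 -8.0000 4.0000]
Step 6: x=[5.0000 1.0000 13.0000 10.0000] v=[6.0000 -14.0000 16.0000 -8.0000]
Step 7: x=[-1.0000 10.0000 6.0000 12.0000] v=[-12.0000 18.0000 -14.0000 4.0000]
Step 8: x=[5.0000 4.0000 9.0000 11.0000] v=[12.0000 -12.0000 6.0000 -2.0000]

Answer: 5.0000 4.0000 9.0000 11.0000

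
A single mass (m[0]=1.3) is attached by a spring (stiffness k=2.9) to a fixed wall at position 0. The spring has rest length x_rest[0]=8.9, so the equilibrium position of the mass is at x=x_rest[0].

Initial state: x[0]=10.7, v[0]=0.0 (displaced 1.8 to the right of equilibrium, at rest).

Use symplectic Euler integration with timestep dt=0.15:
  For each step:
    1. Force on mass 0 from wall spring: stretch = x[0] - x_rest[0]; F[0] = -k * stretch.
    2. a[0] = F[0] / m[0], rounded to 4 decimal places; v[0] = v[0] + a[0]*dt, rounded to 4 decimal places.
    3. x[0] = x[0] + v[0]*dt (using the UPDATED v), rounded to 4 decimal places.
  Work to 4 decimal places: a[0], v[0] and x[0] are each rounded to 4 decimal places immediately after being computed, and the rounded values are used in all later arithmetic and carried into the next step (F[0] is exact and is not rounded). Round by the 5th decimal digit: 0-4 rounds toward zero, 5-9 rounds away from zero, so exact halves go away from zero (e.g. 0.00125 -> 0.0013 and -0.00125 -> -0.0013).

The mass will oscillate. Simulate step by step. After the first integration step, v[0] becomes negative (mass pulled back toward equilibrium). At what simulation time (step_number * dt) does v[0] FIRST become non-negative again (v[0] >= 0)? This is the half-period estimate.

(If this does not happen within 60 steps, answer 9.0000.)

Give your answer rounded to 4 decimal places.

Answer: 2.1000

Derivation:
Step 0: x=[10.7000] v=[0.0000]
Step 1: x=[10.6097] v=[-0.6023]
Step 2: x=[10.4335] v=[-1.1744]
Step 3: x=[10.1804] v=[-1.6875]
Step 4: x=[9.8630] v=[-2.1159]
Step 5: x=[9.4973] v=[-2.4381]
Step 6: x=[9.1016] v=[-2.6380]
Step 7: x=[8.6958] v=[-2.7055]
Step 8: x=[8.3002] v=[-2.6372]
Step 9: x=[7.9347] v=[-2.4365]
Step 10: x=[7.6177] v=[-2.1135]
Step 11: x=[7.3650] v=[-1.6844]
Step 12: x=[7.1894] v=[-1.1708]
Step 13: x=[7.0996] v=[-0.5984]
Step 14: x=[7.1002] v=[0.0040]
First v>=0 after going negative at step 14, time=2.1000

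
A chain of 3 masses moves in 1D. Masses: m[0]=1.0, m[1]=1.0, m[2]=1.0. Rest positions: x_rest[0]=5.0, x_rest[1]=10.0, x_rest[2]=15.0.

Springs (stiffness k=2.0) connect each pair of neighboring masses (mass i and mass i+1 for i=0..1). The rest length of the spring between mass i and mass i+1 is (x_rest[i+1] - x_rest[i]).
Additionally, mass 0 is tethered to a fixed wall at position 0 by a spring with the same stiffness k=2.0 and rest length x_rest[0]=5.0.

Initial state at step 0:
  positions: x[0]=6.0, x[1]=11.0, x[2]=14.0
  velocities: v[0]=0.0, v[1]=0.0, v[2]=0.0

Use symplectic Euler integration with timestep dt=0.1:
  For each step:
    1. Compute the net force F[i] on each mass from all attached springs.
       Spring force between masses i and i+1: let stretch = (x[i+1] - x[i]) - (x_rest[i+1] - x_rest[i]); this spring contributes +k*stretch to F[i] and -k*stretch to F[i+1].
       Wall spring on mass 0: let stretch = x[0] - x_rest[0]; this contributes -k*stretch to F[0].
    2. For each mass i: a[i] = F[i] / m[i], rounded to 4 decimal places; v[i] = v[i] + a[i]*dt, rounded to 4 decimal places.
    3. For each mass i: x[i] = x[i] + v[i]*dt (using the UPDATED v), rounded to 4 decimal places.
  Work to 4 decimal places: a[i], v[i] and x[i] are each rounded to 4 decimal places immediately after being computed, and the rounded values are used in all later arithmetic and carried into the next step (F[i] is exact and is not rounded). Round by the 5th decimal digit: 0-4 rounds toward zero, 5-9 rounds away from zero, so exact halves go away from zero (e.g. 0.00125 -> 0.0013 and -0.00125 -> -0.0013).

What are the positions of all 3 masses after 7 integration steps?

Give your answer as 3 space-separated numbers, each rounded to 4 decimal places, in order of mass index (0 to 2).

Step 0: x=[6.0000 11.0000 14.0000] v=[0.0000 0.0000 0.0000]
Step 1: x=[5.9800 10.9600 14.0400] v=[-0.2000 -0.4000 0.4000]
Step 2: x=[5.9400 10.8820 14.1184] v=[-0.4000 -0.7800 0.7840]
Step 3: x=[5.8800 10.7699 14.2321] v=[-0.5996 -1.1211 1.1367]
Step 4: x=[5.8002 10.6292 14.3765] v=[-0.7976 -1.4066 1.4443]
Step 5: x=[5.7010 10.4669 14.5460] v=[-0.9918 -1.6229 1.6948]
Step 6: x=[5.5831 10.2909 14.7339] v=[-1.1788 -1.7603 1.8790]
Step 7: x=[5.4477 10.1096 14.9329] v=[-1.3539 -1.8133 1.9904]

Answer: 5.4477 10.1096 14.9329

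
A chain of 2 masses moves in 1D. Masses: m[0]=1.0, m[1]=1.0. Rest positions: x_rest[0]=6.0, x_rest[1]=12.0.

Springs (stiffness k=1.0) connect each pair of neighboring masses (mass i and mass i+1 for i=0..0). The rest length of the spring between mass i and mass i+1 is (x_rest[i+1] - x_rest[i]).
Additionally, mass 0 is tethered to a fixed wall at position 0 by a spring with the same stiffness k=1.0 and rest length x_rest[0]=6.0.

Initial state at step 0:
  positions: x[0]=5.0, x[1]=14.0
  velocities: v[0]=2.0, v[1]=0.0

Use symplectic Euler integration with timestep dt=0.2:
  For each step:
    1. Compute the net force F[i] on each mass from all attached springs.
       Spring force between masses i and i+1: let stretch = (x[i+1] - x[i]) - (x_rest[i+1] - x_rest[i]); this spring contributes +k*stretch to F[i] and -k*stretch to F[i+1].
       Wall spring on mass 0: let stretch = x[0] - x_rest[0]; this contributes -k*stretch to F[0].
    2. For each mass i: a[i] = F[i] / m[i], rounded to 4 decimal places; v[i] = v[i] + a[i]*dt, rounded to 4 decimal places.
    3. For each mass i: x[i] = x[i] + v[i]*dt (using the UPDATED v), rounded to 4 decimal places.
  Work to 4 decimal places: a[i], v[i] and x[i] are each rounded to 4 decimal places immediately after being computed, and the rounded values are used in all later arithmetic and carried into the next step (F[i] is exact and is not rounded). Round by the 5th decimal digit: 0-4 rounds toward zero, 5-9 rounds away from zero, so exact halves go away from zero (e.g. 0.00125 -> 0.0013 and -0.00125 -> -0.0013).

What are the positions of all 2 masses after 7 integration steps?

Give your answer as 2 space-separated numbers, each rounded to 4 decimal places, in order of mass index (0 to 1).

Step 0: x=[5.0000 14.0000] v=[2.0000 0.0000]
Step 1: x=[5.5600 13.8800] v=[2.8000 -0.6000]
Step 2: x=[6.2304 13.6672] v=[3.3520 -1.0640]
Step 3: x=[6.9491 13.3969] v=[3.5933 -1.3514]
Step 4: x=[7.6477 13.1087] v=[3.4930 -1.4410]
Step 5: x=[8.2588 12.8421] v=[3.0557 -1.3332]
Step 6: x=[8.7229 12.6321] v=[2.3206 -1.0499]
Step 7: x=[8.9945 12.5058] v=[1.3579 -0.6317]

Answer: 8.9945 12.5058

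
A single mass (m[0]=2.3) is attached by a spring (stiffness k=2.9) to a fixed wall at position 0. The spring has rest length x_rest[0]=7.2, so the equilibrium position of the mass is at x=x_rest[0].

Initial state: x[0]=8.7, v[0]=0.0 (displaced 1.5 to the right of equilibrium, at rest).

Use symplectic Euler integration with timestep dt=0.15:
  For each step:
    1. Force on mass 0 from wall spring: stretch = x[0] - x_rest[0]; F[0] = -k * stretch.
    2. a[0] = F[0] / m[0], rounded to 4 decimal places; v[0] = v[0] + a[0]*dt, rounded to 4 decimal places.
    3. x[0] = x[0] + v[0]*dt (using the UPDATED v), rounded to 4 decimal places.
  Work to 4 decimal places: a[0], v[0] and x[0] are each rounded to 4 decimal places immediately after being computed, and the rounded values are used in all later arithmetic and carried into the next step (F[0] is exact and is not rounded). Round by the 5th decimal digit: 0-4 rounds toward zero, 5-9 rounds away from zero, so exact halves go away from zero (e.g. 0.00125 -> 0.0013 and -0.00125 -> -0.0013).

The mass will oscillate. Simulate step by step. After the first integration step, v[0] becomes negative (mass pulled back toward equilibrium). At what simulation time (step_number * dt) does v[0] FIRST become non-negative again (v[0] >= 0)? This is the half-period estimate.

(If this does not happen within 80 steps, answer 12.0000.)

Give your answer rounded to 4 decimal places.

Step 0: x=[8.7000] v=[0.0000]
Step 1: x=[8.6574] v=[-0.2837]
Step 2: x=[8.5735] v=[-0.5593]
Step 3: x=[8.4506] v=[-0.8191]
Step 4: x=[8.2923] v=[-1.0556]
Step 5: x=[8.1030] v=[-1.2622]
Step 6: x=[7.8881] v=[-1.4330]
Step 7: x=[7.6536] v=[-1.5631]
Step 8: x=[7.4063] v=[-1.6489]
Step 9: x=[7.1531] v=[-1.6879]
Step 10: x=[6.9013] v=[-1.6790]
Step 11: x=[6.6579] v=[-1.6225]
Step 12: x=[6.4299] v=[-1.5200]
Step 13: x=[6.2237] v=[-1.3744]
Step 14: x=[6.0452] v=[-1.1898]
Step 15: x=[5.8995] v=[-0.9714]
Step 16: x=[5.7907] v=[-0.7254]
Step 17: x=[5.7219] v=[-0.4589]
Step 18: x=[5.6950] v=[-0.1793]
Step 19: x=[5.7108] v=[0.1053]
First v>=0 after going negative at step 19, time=2.8500

Answer: 2.8500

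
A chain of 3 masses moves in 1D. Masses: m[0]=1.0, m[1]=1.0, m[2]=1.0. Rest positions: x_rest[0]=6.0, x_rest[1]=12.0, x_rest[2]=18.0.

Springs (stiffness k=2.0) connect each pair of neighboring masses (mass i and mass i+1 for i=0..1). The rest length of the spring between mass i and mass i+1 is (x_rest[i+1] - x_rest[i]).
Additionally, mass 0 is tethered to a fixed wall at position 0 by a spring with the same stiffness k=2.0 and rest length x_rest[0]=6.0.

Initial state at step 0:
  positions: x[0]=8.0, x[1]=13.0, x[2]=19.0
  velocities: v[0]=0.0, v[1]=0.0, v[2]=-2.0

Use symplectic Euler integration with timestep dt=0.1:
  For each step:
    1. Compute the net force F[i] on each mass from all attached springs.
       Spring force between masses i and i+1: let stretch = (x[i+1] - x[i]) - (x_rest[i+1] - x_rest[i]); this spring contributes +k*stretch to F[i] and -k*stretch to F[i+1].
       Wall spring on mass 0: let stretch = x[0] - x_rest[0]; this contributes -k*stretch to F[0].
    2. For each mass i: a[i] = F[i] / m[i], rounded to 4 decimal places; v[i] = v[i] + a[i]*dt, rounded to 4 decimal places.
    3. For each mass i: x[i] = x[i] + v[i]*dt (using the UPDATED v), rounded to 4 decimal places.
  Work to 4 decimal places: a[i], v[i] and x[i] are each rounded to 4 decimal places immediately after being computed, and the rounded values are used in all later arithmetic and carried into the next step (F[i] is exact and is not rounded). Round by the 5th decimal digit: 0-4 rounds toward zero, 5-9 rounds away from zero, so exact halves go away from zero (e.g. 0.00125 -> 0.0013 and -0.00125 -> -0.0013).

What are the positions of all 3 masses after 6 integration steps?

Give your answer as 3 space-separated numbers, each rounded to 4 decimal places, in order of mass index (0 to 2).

Step 0: x=[8.0000 13.0000 19.0000] v=[0.0000 0.0000 -2.0000]
Step 1: x=[7.9400 13.0200 18.8000] v=[-0.6000 0.2000 -2.0000]
Step 2: x=[7.8228 13.0540 18.6044] v=[-1.1720 0.3400 -1.9560]
Step 3: x=[7.6538 13.0944 18.4178] v=[-1.6903 0.4038 -1.8661]
Step 4: x=[7.4405 13.1324 18.2447] v=[-2.1329 0.3804 -1.7308]
Step 5: x=[7.1922 13.1589 18.0894] v=[-2.4826 0.2645 -1.5533]
Step 6: x=[6.9194 13.1646 17.9555] v=[-2.7277 0.0573 -1.3394]

Answer: 6.9194 13.1646 17.9555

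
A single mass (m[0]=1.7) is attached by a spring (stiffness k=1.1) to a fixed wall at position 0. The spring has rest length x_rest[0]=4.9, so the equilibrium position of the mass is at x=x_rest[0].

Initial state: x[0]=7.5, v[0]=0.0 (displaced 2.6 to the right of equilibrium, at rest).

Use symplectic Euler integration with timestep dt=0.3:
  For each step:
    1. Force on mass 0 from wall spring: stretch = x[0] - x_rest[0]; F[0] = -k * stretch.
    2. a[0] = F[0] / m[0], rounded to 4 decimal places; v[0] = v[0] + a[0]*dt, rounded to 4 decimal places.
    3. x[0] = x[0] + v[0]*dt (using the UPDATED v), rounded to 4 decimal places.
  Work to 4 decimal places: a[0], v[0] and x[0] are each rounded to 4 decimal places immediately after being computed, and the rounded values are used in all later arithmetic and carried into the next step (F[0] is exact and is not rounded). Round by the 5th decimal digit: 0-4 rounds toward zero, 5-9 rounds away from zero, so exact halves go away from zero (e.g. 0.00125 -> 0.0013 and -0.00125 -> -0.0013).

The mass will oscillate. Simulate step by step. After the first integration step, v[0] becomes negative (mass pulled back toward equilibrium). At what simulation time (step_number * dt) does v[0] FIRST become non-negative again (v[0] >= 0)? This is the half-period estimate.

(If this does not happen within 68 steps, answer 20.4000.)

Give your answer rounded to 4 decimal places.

Step 0: x=[7.5000] v=[0.0000]
Step 1: x=[7.3486] v=[-0.5047]
Step 2: x=[7.0546] v=[-0.9800]
Step 3: x=[6.6351] v=[-1.3983]
Step 4: x=[6.1146] v=[-1.7351]
Step 5: x=[5.5233] v=[-1.9709]
Step 6: x=[4.8957] v=[-2.0919]
Step 7: x=[4.2684] v=[-2.0911]
Step 8: x=[3.6779] v=[-1.9685]
Step 9: x=[3.1585] v=[-1.7313]
Step 10: x=[2.7405] v=[-1.3932]
Step 11: x=[2.4483] v=[-0.9740]
Step 12: x=[2.2989] v=[-0.4981]
Step 13: x=[2.3009] v=[0.0068]
First v>=0 after going negative at step 13, time=3.9000

Answer: 3.9000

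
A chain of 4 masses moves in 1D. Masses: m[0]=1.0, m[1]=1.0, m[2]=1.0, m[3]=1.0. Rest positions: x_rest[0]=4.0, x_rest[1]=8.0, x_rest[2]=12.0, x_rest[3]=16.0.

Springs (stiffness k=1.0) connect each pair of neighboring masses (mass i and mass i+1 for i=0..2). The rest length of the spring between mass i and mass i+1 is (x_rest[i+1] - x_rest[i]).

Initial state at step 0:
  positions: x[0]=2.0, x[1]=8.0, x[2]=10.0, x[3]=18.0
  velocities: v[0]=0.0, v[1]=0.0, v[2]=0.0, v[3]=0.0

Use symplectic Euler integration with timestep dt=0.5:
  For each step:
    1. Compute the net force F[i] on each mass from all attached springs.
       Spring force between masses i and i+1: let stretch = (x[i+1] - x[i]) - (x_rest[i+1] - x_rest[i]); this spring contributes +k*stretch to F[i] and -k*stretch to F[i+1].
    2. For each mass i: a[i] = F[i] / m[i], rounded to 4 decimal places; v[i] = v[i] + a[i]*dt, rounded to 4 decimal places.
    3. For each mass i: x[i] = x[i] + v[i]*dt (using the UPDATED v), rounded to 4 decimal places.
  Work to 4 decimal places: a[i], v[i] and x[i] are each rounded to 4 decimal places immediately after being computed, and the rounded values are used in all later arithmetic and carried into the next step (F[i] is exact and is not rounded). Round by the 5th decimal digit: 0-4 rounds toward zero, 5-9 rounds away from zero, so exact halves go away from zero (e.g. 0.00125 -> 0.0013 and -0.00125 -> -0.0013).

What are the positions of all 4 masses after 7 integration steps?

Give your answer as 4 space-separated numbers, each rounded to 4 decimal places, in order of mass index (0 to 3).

Answer: 4.7409 8.7720 9.5329 14.9547

Derivation:
Step 0: x=[2.0000 8.0000 10.0000 18.0000] v=[0.0000 0.0000 0.0000 0.0000]
Step 1: x=[2.5000 7.0000 11.5000 17.0000] v=[1.0000 -2.0000 3.0000 -2.0000]
Step 2: x=[3.1250 6.0000 13.2500 15.6250] v=[1.2500 -2.0000 3.5000 -2.7500]
Step 3: x=[3.4688 6.0938 13.7813 14.6563] v=[0.6875 0.1875 1.0625 -1.9375]
Step 4: x=[3.4688 7.4532 12.6094 14.4688] v=[0.0000 2.7188 -2.3438 -0.3750]
Step 5: x=[3.4649 9.1056 10.6133 14.8165] v=[-0.0078 3.3047 -3.9922 0.6953]
Step 6: x=[3.8712 9.7247 9.2911 15.1134] v=[0.8126 1.2382 -2.6445 0.5937]
Step 7: x=[4.7409 8.7720 9.5329 14.9547] v=[1.7394 -1.9054 0.4835 -0.3175]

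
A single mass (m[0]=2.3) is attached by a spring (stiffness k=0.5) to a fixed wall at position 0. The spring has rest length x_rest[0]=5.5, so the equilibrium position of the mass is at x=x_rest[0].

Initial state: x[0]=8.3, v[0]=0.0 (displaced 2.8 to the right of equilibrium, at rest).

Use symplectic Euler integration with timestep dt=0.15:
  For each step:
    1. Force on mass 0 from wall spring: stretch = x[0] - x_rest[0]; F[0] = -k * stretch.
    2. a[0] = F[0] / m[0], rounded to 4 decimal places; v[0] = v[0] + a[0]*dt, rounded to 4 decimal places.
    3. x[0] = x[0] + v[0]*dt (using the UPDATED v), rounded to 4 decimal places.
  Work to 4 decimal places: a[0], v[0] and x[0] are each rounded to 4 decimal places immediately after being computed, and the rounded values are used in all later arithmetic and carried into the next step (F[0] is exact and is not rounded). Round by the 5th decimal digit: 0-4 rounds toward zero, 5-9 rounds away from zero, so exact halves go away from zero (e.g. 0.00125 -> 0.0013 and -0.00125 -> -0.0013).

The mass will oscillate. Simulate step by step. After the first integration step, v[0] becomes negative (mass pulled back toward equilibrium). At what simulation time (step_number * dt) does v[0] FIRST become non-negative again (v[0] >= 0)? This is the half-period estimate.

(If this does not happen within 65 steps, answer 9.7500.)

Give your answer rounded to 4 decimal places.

Step 0: x=[8.3000] v=[0.0000]
Step 1: x=[8.2863] v=[-0.0913]
Step 2: x=[8.2590] v=[-0.1822]
Step 3: x=[8.2182] v=[-0.2722]
Step 4: x=[8.1641] v=[-0.3608]
Step 5: x=[8.0969] v=[-0.4477]
Step 6: x=[8.0170] v=[-0.5324]
Step 7: x=[7.9248] v=[-0.6145]
Step 8: x=[7.8208] v=[-0.6936]
Step 9: x=[7.7054] v=[-0.7693]
Step 10: x=[7.5792] v=[-0.8412]
Step 11: x=[7.4429] v=[-0.9090]
Step 12: x=[7.2970] v=[-0.9724]
Step 13: x=[7.1424] v=[-1.0310]
Step 14: x=[6.9797] v=[-1.0846]
Step 15: x=[6.8098] v=[-1.1329]
Step 16: x=[6.6335] v=[-1.1756]
Step 17: x=[6.4516] v=[-1.2126]
Step 18: x=[6.2651] v=[-1.2436]
Step 19: x=[6.0748] v=[-1.2685]
Step 20: x=[5.8817] v=[-1.2873]
Step 21: x=[5.6867] v=[-1.2998]
Step 22: x=[5.4908] v=[-1.3059]
Step 23: x=[5.2950] v=[-1.3056]
Step 24: x=[5.1002] v=[-1.2989]
Step 25: x=[4.9073] v=[-1.2859]
Step 26: x=[4.7173] v=[-1.2666]
Step 27: x=[4.5311] v=[-1.2411]
Step 28: x=[4.3497] v=[-1.2095]
Step 29: x=[4.1739] v=[-1.1720]
Step 30: x=[4.0046] v=[-1.1288]
Step 31: x=[3.8426] v=[-1.0800]
Step 32: x=[3.6887] v=[-1.0260]
Step 33: x=[3.5437] v=[-0.9669]
Step 34: x=[3.4082] v=[-0.9031]
Step 35: x=[3.2830] v=[-0.8349]
Step 36: x=[3.1686] v=[-0.7626]
Step 37: x=[3.0656] v=[-0.6866]
Step 38: x=[2.9745] v=[-0.6072]
Step 39: x=[2.8958] v=[-0.5249]
Step 40: x=[2.8298] v=[-0.4400]
Step 41: x=[2.7769] v=[-0.3529]
Step 42: x=[2.7373] v=[-0.2641]
Step 43: x=[2.7112] v=[-0.1740]
Step 44: x=[2.6987] v=[-0.0831]
Step 45: x=[2.6999] v=[0.0083]
First v>=0 after going negative at step 45, time=6.7500

Answer: 6.7500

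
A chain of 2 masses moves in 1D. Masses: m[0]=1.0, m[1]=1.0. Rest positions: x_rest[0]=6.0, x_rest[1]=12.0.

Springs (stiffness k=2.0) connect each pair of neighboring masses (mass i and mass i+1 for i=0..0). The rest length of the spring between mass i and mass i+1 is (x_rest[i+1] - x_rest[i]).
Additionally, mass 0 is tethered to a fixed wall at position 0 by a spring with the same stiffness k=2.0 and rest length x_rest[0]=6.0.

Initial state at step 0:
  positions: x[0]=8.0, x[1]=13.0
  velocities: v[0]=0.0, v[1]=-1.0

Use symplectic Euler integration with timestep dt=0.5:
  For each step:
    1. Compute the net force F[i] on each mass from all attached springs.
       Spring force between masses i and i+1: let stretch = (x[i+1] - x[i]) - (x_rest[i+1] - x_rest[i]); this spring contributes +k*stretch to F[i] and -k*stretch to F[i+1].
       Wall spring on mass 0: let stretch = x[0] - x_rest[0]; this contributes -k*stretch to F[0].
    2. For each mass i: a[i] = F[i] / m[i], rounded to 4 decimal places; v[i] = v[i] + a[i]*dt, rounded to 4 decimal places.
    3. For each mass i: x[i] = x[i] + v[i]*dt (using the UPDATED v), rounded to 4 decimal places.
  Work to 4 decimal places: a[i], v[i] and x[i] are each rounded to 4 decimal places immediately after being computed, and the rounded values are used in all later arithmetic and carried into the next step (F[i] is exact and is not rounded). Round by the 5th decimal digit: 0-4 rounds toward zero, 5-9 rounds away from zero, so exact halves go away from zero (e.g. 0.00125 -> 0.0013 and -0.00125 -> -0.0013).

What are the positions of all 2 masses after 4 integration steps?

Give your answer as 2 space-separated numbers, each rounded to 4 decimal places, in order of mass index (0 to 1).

Step 0: x=[8.0000 13.0000] v=[0.0000 -1.0000]
Step 1: x=[6.5000 13.0000] v=[-3.0000 0.0000]
Step 2: x=[5.0000 12.7500] v=[-3.0000 -0.5000]
Step 3: x=[4.8750 11.6250] v=[-0.2500 -2.2500]
Step 4: x=[5.6875 10.1250] v=[1.6250 -3.0000]

Answer: 5.6875 10.1250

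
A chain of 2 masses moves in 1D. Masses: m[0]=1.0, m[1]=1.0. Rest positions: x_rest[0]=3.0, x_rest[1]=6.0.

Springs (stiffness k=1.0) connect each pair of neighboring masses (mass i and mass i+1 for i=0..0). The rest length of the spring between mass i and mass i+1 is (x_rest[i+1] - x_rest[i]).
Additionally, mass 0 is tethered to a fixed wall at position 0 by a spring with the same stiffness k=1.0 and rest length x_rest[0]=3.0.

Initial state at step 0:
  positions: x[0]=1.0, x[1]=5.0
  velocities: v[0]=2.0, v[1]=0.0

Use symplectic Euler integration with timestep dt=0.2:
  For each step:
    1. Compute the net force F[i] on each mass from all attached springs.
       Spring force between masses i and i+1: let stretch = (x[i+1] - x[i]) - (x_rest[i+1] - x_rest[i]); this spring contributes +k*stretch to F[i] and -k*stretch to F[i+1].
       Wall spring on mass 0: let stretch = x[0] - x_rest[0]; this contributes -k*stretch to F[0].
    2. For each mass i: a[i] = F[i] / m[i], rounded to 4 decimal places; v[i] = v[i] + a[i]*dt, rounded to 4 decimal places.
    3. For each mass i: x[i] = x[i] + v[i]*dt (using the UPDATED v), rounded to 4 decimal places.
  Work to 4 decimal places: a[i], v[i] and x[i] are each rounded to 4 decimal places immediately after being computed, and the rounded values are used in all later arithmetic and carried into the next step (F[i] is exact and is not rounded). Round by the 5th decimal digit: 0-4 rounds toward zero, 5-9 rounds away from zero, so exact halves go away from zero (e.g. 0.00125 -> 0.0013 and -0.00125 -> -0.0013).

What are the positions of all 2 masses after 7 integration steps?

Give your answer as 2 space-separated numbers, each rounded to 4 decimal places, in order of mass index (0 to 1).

Step 0: x=[1.0000 5.0000] v=[2.0000 0.0000]
Step 1: x=[1.5200 4.9600] v=[2.6000 -0.2000]
Step 2: x=[2.1168 4.9024] v=[2.9840 -0.2880]
Step 3: x=[2.7404 4.8534] v=[3.1178 -0.2451]
Step 4: x=[3.3389 4.8399] v=[2.9923 -0.0677]
Step 5: x=[3.8638 4.8863] v=[2.6247 0.2321]
Step 6: x=[4.2751 5.0118] v=[2.0564 0.6276]
Step 7: x=[4.5448 5.2279] v=[1.3487 1.0803]

Answer: 4.5448 5.2279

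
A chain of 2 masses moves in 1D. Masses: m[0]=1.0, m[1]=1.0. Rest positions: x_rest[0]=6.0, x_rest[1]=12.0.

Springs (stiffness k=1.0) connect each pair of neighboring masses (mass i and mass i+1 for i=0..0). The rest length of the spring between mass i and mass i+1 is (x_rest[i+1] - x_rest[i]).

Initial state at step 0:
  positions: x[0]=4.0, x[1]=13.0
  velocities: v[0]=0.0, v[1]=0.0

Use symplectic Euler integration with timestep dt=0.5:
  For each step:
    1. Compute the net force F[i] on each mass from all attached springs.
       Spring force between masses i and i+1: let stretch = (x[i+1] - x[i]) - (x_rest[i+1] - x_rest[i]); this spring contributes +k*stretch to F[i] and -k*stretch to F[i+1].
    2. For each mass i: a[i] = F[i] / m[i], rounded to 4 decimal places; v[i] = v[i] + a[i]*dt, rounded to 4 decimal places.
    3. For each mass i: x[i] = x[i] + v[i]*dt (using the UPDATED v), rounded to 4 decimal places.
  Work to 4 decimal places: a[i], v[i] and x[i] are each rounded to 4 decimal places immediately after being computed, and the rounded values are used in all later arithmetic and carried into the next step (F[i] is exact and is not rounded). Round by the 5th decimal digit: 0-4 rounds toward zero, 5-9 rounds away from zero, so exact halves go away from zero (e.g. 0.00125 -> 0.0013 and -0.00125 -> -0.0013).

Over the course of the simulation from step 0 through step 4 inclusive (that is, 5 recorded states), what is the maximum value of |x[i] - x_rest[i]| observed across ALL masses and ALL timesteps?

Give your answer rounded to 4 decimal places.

Step 0: x=[4.0000 13.0000] v=[0.0000 0.0000]
Step 1: x=[4.7500 12.2500] v=[1.5000 -1.5000]
Step 2: x=[5.8750 11.1250] v=[2.2500 -2.2500]
Step 3: x=[6.8125 10.1875] v=[1.8750 -1.8750]
Step 4: x=[7.0938 9.9063] v=[0.5625 -0.5625]
Max displacement = 2.0937

Answer: 2.0937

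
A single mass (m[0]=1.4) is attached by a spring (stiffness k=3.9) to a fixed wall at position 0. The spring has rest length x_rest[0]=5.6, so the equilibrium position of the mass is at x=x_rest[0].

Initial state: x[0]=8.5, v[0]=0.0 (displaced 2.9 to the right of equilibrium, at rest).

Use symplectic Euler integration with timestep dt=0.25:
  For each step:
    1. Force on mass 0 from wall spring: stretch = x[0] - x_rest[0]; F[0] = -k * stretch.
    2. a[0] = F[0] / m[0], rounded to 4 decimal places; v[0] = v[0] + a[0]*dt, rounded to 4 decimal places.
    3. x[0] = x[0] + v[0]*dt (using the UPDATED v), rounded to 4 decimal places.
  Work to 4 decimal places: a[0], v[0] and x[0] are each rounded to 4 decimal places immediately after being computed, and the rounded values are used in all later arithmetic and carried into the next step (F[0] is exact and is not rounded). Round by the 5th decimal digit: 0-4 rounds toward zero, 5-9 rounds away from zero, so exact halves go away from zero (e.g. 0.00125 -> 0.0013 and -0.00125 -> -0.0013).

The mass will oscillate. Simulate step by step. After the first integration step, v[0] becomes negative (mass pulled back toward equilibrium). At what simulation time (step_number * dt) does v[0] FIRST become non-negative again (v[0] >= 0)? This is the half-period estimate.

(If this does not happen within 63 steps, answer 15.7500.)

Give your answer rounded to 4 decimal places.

Step 0: x=[8.5000] v=[0.0000]
Step 1: x=[7.9951] v=[-2.0197]
Step 2: x=[7.0732] v=[-3.6877]
Step 3: x=[5.8948] v=[-4.7137]
Step 4: x=[4.6651] v=[-4.9190]
Step 5: x=[3.5981] v=[-4.2679]
Step 6: x=[2.8797] v=[-2.8737]
Step 7: x=[2.6349] v=[-0.9792]
Step 8: x=[2.9064] v=[1.0858]
First v>=0 after going negative at step 8, time=2.0000

Answer: 2.0000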